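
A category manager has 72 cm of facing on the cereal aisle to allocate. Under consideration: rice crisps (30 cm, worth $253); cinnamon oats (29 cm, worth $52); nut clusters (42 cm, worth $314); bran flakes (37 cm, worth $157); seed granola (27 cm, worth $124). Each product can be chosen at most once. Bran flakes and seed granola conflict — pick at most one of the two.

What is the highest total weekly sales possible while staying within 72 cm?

Rice crisps + nut clusters uses 72 of the 72 cm and totals 567.
An exhaustive check of the 32 subsets confirms 567.

567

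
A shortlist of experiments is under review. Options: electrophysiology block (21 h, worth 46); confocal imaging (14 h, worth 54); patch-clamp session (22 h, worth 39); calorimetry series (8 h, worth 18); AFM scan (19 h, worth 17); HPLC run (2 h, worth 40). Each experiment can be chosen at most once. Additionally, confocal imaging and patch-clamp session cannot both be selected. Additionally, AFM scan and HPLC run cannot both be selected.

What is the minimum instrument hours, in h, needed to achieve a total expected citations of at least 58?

Look for the lowest-instrument combination reaching 58.
calorimetry series + HPLC run: 58 expected citations at 10 h.
Below 10 h the best achievable stays under 58.

10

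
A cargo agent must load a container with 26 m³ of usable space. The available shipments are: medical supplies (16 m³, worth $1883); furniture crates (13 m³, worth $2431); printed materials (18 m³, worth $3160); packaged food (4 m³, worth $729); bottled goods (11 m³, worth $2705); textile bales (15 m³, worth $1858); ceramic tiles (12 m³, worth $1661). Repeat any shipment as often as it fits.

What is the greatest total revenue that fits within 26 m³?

6139

Density check — bottled goods 245.91, furniture crates 187.00, packaged food 182.25, printed materials 175.56 are the best per m³.
Taking packaged food + 2×bottled goods: 26 m³ used, 6139 in revenue.
Every other selection either busts 26 m³ or fails to beat 6139.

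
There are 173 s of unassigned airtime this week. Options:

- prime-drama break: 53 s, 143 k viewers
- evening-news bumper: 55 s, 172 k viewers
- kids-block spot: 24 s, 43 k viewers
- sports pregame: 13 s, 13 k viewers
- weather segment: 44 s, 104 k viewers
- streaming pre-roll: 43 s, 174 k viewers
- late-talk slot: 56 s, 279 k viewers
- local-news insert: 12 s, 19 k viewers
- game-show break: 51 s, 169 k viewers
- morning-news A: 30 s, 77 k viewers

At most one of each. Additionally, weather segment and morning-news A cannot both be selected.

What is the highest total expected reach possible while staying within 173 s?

644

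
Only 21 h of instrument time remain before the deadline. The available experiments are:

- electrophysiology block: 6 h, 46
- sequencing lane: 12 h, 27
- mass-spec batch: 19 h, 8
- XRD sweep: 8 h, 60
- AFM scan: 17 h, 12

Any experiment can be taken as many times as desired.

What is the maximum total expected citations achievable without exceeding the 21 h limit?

152

The ratio heuristic lands on 3×electrophysiology block (138) but leaves 3 h idle.
The 6 h tied up in electrophysiology block is better spent on XRD sweep — total rises to 152 (20 h).
Every other selection either busts 21 h or fails to beat 152.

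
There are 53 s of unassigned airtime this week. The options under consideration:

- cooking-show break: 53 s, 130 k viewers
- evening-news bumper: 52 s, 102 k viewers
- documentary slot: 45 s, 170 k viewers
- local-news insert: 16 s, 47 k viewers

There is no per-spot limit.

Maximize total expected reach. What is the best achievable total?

170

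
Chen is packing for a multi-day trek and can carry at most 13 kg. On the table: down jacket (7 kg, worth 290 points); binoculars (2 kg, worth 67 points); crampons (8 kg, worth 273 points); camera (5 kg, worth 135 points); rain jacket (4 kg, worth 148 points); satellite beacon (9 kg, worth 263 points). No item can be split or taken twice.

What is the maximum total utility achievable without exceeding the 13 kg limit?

Taking down jacket + binoculars + rain jacket: 13 kg used, 505 in utility.

505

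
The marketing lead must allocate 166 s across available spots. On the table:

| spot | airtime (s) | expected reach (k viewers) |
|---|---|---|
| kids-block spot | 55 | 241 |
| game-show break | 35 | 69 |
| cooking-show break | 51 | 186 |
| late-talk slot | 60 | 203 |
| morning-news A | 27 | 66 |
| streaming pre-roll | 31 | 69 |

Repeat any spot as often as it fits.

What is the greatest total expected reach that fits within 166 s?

723

The ratio ordering already packs tightly: 3×kids-block spot, 165 s, 723.
Every other selection either busts 166 s or fails to beat 723.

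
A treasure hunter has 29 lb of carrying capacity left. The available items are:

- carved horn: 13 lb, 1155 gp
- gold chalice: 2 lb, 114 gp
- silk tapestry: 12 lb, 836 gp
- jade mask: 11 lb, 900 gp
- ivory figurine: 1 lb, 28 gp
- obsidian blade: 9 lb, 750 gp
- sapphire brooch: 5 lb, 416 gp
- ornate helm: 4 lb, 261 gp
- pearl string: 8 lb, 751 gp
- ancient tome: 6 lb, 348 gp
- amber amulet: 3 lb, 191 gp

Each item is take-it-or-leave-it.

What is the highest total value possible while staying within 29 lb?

Carved horn + sapphire brooch + pearl string + amber amulet uses 29 of the 29 lb and totals 2513.
Nothing else within 29 lb beats 2513.

2513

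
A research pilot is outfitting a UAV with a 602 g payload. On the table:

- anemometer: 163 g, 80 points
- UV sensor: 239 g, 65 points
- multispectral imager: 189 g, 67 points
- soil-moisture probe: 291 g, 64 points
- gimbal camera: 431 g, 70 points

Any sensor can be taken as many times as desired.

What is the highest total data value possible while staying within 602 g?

Best packing: 3×anemometer — 489 g, 240 total.
Every other selection either busts 602 g or fails to beat 240.

240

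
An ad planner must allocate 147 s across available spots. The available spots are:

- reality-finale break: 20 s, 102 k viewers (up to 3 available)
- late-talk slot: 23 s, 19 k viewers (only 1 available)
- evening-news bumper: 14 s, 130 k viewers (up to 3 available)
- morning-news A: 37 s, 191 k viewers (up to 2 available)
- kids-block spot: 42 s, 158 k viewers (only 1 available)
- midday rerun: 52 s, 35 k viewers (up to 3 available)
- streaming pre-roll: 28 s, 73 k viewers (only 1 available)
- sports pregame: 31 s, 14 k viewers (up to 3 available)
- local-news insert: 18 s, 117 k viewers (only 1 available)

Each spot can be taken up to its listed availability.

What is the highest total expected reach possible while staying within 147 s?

902

Filling by ratio: 3×evening-news bumper + 2×morning-news A + local-news insert for 889, with 13 s left unused.
Replace morning-news A with 2×reality-finale break: the trade gains 13 net, giving 902 at 137 s.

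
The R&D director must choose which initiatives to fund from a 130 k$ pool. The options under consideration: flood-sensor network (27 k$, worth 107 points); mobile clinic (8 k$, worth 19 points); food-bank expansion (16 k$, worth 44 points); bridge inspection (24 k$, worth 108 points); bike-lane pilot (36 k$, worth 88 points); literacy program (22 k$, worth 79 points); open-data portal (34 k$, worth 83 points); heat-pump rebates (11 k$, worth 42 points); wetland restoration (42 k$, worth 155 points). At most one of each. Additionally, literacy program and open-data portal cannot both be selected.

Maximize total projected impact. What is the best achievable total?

Density check — bridge inspection 4.50, flood-sensor network 3.96, heat-pump rebates 3.82, wetland restoration 3.69 are the best per k$.
Taking flood-sensor network + bridge inspection + literacy program + heat-pump rebates + wetland restoration: 126 k$ used, 491 in projected impact.
The closest alternative, flood-sensor network + mobile clinic + food-bank expansion + bridge inspection + heat-pump rebates + wetland restoration, reaches only 475.

491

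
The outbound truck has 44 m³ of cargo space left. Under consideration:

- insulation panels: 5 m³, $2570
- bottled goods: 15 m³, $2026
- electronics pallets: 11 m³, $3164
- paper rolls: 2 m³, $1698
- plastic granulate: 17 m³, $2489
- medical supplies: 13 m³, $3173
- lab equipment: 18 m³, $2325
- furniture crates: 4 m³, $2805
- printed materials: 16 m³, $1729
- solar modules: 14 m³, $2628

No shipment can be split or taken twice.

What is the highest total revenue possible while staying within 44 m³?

The ratio heuristic lands on insulation panels + electronics pallets + paper rolls + medical supplies + furniture crates (13410) but leaves 9 m³ idle.
Dropping insulation panels frees 5 m³; slotting in solar modules (14 m³) lifts the total to 13468 at 44 m³.
Every other selection either busts 44 m³ or fails to beat 13468.

13468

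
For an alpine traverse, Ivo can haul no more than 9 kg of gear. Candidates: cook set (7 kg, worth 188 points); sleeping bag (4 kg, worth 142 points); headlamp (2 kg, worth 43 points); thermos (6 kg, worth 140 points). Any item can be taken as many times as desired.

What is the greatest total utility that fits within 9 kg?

Taking 2×sleeping bag: 8 kg used, 284 in utility.

284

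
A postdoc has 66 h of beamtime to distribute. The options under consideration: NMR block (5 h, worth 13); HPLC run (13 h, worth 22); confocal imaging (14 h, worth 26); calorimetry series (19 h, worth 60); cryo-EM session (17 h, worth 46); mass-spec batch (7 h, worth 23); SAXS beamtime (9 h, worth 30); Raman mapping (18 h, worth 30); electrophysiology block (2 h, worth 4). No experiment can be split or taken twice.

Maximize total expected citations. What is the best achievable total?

Ranking by ratio (expected citations/h): SAXS beamtime 3.33, mass-spec batch 3.29, calorimetry series 3.16.
Taking the top-ratio experiments first gives NMR block + calorimetry series + cryo-EM session + mass-spec batch + SAXS beamtime + electrophysiology block for 176 (59 h).
Dropping NMR block and electrophysiology block frees 7 h; slotting in confocal imaging (14 h) lifts the total to 185 at 66 h.

185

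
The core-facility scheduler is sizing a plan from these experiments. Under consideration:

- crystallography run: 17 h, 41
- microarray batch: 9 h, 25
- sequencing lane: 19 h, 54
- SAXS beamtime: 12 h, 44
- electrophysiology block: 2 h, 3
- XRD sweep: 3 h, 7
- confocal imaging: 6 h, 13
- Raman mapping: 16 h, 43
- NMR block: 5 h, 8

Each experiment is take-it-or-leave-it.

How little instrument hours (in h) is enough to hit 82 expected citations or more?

Look for the lowest-instrument combination reaching 82.
microarray batch + SAXS beamtime + confocal imaging: 82 expected citations at 27 h.
No combination under 27 h hits 82.

27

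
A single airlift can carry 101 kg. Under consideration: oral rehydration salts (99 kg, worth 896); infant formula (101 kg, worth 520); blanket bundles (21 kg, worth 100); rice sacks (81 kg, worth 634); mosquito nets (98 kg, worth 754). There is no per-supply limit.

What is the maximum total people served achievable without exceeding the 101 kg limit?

896

Oral rehydration salts uses 99 of the 101 kg and totals 896.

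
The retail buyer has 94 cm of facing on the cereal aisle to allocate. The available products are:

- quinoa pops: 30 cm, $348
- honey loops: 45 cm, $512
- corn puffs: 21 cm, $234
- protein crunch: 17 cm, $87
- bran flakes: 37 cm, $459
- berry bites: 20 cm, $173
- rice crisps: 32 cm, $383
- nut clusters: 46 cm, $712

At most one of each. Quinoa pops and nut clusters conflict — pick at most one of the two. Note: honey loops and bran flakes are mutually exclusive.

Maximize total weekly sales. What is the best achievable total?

Greedy by ratio would take bran flakes + nut clusters: 83 cm used, total 1171.
Dropping bran flakes frees 37 cm; slotting in honey loops (45 cm) lifts the total to 1224 at 91 cm.
That's the maximum — no feasible swap from here does better than 1224.

1224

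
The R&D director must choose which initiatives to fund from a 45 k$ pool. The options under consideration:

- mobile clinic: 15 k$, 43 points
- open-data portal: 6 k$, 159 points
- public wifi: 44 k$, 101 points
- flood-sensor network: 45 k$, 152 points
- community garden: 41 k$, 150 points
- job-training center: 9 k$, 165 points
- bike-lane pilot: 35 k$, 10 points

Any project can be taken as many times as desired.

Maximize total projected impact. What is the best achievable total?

1119

Ranking by ratio (projected impact/k$): open-data portal 26.50, job-training center 18.33, community garden 3.66, flood-sensor network 3.38.
Greedy by ratio would take 7×open-data portal: 42 k$ used, total 1113.
Replace open-data portal with job-training center: the trade gains 6 net, giving 1119 at 45 k$.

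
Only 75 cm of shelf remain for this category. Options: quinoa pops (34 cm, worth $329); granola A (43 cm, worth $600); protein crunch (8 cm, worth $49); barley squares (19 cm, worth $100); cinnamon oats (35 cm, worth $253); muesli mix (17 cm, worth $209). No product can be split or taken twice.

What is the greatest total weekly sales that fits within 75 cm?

Taking granola A + protein crunch + muesli mix: 68 cm used, 858 in weekly sales.
Runner-up granola A + muesli mix tops out at 809.

858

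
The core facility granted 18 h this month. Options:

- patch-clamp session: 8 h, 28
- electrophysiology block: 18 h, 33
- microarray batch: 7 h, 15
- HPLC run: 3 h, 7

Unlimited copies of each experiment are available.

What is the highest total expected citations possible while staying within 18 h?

56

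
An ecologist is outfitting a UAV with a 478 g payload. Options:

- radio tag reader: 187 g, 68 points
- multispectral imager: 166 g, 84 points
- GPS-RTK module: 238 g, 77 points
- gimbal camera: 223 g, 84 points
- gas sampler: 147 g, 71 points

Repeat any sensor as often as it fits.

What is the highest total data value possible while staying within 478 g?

226

Taking the top-ratio sensors first gives 2×multispectral imager for 168 (332 g).
Dropping multispectral imager frees 166 g; slotting in 2×gas sampler (294 g) lifts the total to 226 at 460 g.
The spare 18 g is too small for any remaining sensor, and no exchange beats 226.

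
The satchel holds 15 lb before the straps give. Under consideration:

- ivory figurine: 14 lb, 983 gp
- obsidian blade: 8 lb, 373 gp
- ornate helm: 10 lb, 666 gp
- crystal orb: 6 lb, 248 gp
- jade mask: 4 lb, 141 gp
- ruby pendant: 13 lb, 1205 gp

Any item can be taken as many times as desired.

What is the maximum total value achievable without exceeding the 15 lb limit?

1205

Best packing: ruby pendant — 13 lb, 1205 total.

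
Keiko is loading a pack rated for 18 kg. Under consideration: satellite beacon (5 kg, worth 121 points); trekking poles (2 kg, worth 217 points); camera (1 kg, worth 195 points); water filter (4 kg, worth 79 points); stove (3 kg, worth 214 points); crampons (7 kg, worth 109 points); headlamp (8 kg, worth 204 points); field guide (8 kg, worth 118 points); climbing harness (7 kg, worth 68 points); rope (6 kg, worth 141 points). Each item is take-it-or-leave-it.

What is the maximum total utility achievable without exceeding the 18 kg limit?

The ratio ordering already packs tightly: trekking poles + camera + water filter + stove + headlamp, 18 kg, 909.

909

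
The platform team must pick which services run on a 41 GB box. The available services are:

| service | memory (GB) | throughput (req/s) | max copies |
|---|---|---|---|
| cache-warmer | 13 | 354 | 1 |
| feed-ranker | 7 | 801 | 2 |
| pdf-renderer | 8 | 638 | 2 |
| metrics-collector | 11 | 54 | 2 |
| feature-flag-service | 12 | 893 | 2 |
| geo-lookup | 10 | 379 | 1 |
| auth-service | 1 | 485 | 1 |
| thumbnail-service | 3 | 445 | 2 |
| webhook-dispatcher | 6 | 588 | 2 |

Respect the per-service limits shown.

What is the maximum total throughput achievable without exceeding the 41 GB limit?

4791

2×feed-ranker + pdf-renderer + auth-service + 2×thumbnail-service + 2×webhook-dispatcher uses 41 of the 41 GB and totals 4791.
That's the maximum — no swap from here does better than 4791.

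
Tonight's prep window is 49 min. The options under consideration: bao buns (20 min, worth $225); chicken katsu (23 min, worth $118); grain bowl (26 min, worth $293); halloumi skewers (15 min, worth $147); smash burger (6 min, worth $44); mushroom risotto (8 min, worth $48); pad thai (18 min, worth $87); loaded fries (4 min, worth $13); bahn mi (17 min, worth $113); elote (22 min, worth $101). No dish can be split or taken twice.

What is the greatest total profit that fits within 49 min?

518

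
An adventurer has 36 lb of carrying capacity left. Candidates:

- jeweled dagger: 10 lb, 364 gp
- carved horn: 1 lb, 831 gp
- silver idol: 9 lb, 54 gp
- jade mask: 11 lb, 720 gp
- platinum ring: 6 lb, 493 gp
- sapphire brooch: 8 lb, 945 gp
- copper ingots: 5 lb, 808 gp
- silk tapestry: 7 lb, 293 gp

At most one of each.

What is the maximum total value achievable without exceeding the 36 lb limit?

3797

Density check — carved horn 831.00, copper ingots 161.60, sapphire brooch 118.12 are the best per lb.
Taking carved horn + jade mask + platinum ring + sapphire brooch + copper ingots: 31 lb used, 3797 in value.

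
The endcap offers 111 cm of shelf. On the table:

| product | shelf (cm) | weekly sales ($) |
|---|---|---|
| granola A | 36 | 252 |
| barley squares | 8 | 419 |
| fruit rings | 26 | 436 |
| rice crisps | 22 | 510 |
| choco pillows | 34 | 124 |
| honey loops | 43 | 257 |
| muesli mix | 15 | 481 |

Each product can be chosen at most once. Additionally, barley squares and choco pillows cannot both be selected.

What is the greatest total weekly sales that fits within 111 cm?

2098

Ranking by ratio (weekly sales/cm): barley squares 52.38, muesli mix 32.07, rice crisps 23.18, fruit rings 16.77.
The ratio ordering already packs tightly: granola A + barley squares + fruit rings + rice crisps + muesli mix, 107 cm, 2098.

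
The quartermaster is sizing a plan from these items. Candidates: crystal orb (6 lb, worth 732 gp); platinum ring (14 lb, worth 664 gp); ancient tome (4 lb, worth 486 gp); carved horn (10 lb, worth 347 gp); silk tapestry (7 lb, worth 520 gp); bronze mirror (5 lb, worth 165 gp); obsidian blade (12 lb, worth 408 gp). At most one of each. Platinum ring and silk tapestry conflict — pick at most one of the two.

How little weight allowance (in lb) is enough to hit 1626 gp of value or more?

17

Need the lightest bundle worth ≥ 1626.
Taking crystal orb + ancient tome + silk tapestry gives 1738 (≥ 1626) for 17 lb.
Below 17 lb the best achievable stays under 1626.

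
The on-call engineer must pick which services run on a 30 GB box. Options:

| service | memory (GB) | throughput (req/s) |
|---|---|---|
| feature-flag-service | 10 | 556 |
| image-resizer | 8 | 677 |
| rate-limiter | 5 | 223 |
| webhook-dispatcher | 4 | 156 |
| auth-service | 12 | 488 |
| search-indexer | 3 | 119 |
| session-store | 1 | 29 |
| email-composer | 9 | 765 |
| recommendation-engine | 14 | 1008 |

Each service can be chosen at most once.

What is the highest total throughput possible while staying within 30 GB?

Ranking by ratio (throughput/GB): email-composer 85.00, image-resizer 84.62, recommendation-engine 72.00.
The ratio ordering already packs tightly: feature-flag-service + image-resizer + search-indexer + email-composer, 30 GB, 2117.

2117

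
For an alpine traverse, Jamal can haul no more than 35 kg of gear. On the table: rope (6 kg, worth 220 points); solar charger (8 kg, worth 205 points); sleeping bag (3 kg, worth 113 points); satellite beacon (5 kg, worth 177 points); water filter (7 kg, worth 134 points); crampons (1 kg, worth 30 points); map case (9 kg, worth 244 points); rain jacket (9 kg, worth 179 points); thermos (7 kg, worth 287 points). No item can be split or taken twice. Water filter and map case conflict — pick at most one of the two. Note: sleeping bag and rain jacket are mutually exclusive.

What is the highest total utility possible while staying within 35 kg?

A density-first pass picks rope + sleeping bag + satellite beacon + crampons + map case + thermos — 1071 at 31 kg.
Dropping sleeping bag and crampons frees 4 kg; slotting in solar charger (8 kg) lifts the total to 1133 at 35 kg.
Next best is rope + solar charger + sleeping bag + crampons + map case + thermos at 1099 (34 kg) — short by 34.

1133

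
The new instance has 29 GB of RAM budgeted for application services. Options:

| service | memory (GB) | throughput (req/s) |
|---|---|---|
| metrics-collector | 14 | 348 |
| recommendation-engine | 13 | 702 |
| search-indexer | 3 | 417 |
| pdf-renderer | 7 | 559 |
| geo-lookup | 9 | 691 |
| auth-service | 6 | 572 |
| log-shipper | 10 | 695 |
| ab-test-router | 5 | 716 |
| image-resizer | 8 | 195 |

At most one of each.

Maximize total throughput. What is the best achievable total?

A density-first pass picks search-indexer + pdf-renderer + auth-service + ab-test-router + image-resizer — 2459 at 29 GB.
Dropping search-indexer and image-resizer frees 11 GB; slotting in log-shipper (10 GB) lifts the total to 2542 at 28 GB.
Runner-up pdf-renderer + geo-lookup + auth-service + ab-test-router tops out at 2538.

2542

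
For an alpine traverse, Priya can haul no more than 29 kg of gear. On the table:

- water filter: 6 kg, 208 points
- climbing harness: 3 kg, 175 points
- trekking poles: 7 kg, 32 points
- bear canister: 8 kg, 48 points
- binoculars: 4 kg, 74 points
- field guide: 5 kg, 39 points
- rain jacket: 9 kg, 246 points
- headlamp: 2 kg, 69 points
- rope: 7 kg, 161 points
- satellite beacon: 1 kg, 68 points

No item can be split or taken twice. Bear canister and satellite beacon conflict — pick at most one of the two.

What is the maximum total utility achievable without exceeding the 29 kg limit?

The ratio ordering already packs tightly: water filter + climbing harness + rain jacket + headlamp + rope + satellite beacon, 28 kg, 927.

927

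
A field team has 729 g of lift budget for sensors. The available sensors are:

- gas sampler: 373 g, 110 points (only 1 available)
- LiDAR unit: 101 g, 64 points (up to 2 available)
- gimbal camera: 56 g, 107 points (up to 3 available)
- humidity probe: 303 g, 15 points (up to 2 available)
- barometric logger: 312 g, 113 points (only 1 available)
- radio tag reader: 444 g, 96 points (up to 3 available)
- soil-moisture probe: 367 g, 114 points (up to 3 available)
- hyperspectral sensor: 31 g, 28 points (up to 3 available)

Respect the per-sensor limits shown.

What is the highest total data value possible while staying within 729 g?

Filling by ratio: 2×LiDAR unit + 3×gimbal camera + 3×hyperspectral sensor for 533, with 266 g left unused.
The 62 g tied up in 2×hyperspectral sensor is better spent on barometric logger — total rises to 590 (713 g).
Every other selection either busts 729 g or exceeds an availability limit or fails to beat 590.

590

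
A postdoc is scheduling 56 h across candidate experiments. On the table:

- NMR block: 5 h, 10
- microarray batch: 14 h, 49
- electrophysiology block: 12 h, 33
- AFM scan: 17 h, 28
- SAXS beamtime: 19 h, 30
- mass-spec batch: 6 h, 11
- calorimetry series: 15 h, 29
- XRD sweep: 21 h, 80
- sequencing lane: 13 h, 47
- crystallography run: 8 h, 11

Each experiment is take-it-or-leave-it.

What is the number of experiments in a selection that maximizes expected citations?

4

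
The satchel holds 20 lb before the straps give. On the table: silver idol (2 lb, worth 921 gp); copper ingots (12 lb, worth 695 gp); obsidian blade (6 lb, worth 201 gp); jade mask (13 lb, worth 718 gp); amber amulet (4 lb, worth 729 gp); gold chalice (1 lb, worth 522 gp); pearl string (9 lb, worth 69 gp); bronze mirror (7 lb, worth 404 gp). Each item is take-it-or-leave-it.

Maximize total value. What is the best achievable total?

2890

Greedy by ratio would take silver idol + copper ingots + amber amulet + gold chalice: 19 lb used, total 2867.
The 12 lb tied up in copper ingots is better spent on jade mask — total rises to 2890 (20 lb).
That's the maximum — no swap from here does better than 2890.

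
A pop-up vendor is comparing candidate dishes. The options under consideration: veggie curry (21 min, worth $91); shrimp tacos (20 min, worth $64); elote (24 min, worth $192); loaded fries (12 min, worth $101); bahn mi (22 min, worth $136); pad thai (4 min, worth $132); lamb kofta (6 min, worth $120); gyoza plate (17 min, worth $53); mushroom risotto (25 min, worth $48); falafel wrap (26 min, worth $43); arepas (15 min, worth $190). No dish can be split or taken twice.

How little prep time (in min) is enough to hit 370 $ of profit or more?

Need the lightest bundle worth ≥ 370.
Taking pad thai + lamb kofta + arepas gives 442 (≥ 370) for 25 min.
Any bundle with less than 25 min falls short of 370.

25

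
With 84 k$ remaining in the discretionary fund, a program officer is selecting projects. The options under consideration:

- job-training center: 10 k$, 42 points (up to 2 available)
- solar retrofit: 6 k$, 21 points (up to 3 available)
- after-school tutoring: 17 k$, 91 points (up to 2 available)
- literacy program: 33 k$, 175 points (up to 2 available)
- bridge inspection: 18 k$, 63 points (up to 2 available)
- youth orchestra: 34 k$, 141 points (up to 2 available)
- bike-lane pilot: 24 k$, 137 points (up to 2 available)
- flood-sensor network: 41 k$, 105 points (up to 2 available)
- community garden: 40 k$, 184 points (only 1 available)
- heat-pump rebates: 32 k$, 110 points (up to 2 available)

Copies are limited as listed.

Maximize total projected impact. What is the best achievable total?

Taking 2×after-school tutoring + 2×bike-lane pilot: 82 k$ used, 456 in projected impact.

456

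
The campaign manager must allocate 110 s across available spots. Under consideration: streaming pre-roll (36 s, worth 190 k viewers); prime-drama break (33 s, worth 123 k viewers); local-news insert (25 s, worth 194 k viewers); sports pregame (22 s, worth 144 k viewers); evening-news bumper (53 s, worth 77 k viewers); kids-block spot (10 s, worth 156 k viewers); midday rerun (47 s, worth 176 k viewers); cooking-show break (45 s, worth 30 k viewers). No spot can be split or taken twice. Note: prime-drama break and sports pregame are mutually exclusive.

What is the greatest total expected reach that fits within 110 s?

684

Density check — kids-block spot 15.60, local-news insert 7.76, sports pregame 6.55 are the best per s.
Best packing: streaming pre-roll + local-news insert + sports pregame + kids-block spot — 93 s, 684 total.
No other feasible combination exceeds 684.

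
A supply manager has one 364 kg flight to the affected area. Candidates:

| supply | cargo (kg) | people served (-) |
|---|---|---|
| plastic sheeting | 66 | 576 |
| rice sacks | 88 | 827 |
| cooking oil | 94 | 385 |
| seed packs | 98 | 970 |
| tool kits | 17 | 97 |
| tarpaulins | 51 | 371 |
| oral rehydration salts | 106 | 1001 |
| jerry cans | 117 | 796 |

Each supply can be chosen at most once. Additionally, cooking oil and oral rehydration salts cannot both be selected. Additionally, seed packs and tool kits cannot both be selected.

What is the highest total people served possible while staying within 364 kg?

Taking plastic sheeting + rice sacks + seed packs + oral rehydration salts: 358 kg used, 3374 in people served.

3374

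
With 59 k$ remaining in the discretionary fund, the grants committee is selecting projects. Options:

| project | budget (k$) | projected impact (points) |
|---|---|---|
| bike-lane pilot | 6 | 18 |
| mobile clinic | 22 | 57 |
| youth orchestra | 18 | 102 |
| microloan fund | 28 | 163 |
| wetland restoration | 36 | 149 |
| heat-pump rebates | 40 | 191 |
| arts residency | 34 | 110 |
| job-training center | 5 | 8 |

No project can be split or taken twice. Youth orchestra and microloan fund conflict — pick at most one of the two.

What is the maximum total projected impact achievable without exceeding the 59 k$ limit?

Taking youth orchestra + heat-pump rebates: 58 k$ used, 293 in projected impact.

293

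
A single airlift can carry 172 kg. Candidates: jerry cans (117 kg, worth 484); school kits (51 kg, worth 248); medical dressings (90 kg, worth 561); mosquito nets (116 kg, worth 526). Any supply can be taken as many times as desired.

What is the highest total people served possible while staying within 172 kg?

809

The ratio ordering already packs tightly: school kits + medical dressings, 141 kg, 809.
Every other selection either busts 172 kg or fails to beat 809.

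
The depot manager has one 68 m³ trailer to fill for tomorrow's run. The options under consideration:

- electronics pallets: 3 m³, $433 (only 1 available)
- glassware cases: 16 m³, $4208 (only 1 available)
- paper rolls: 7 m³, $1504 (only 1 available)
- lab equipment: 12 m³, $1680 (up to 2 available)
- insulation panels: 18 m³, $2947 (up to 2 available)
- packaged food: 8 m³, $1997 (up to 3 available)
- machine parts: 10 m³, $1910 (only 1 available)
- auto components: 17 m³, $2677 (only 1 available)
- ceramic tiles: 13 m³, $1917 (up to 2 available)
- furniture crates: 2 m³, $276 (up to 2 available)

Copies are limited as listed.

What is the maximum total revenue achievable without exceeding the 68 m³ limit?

Taking the top-ratio shipments first gives electronics pallets + glassware cases + paper rolls + 3×packaged food + machine parts + 2×furniture crates for 14598 (64 m³).
Replace machine parts and 2×furniture crates with insulation panels: the trade gains 485 net, giving 15083 at 68 m³.

15083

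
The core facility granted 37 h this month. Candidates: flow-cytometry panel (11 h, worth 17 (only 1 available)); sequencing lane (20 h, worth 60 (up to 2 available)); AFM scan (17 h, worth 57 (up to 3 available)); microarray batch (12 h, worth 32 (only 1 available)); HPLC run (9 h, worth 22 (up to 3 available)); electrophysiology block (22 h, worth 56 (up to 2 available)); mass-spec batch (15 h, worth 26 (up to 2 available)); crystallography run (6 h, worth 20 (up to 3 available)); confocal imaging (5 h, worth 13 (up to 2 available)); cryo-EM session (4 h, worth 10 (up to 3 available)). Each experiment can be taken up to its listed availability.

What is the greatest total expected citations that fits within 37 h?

By expected citations per h: AFM scan 3.35, crystallography run 3.33, sequencing lane 3.00, microarray batch 2.67 lead.
Filling by ratio: 2×AFM scan for 114, with 3 h left unused.
Replace AFM scan with 2×crystallography run + 2×cryo-EM session: the trade gains 3 net, giving 117 at 37 h.

117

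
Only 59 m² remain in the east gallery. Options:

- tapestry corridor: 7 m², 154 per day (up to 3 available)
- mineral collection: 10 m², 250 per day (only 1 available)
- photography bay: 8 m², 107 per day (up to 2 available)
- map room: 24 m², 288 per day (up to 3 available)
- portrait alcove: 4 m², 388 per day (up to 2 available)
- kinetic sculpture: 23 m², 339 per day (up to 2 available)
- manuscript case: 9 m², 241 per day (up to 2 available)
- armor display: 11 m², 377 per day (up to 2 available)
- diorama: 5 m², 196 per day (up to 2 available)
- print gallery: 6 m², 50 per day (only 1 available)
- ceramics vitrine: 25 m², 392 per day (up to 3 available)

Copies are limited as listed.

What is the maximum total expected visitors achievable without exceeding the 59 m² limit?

Taking the top-ratio exhibits first gives 2×portrait alcove + 2×manuscript case + 2×armor display + 2×diorama for 2404 (58 m²).
Dropping manuscript case frees 9 m²; slotting in mineral collection (10 m²) lifts the total to 2413 at 59 m².
Nothing else within 59 m² beats 2413.

2413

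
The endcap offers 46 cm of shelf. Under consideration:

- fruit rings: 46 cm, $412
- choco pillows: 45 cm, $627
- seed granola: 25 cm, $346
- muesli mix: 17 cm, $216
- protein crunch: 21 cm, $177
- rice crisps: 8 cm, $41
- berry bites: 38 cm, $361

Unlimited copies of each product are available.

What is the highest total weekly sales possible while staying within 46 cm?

627

Choco pillows uses 45 of the 46 cm and totals 627.
Every other selection either busts 46 cm or fails to beat 627.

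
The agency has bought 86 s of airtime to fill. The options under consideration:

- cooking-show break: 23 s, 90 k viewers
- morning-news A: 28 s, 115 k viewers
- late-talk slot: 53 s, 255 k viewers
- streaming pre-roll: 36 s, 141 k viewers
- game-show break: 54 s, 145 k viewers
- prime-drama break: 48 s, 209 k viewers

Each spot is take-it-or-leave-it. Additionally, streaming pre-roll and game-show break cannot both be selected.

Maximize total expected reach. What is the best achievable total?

370

Density check — late-talk slot 4.81, prime-drama break 4.35, morning-news A 4.11 are the best per s.
Best packing: morning-news A + late-talk slot — 81 s, 370 total.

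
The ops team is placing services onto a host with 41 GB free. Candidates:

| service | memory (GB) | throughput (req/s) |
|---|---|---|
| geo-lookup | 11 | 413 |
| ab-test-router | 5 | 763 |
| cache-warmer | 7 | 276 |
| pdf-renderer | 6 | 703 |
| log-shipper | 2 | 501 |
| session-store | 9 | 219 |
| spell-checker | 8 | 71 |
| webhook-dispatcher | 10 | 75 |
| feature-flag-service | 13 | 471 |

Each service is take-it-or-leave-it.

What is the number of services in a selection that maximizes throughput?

6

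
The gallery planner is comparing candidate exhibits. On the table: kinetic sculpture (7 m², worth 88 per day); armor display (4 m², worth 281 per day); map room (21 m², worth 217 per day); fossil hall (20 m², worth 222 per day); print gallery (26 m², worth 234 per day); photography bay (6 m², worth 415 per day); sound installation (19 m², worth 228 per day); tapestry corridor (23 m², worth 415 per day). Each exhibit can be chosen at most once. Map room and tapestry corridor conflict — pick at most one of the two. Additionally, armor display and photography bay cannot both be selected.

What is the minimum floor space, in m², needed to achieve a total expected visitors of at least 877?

36

Need the lightest bundle worth ≥ 877.
Taking kinetic sculpture + photography bay + tapestry corridor gives 918 (≥ 877) for 36 m².
Any bundle with less than 36 m² falls short of 877.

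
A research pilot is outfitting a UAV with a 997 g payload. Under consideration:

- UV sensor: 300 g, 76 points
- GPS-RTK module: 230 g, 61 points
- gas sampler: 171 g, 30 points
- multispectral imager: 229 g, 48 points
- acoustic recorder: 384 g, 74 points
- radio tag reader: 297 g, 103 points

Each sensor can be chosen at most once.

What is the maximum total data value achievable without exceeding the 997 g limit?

257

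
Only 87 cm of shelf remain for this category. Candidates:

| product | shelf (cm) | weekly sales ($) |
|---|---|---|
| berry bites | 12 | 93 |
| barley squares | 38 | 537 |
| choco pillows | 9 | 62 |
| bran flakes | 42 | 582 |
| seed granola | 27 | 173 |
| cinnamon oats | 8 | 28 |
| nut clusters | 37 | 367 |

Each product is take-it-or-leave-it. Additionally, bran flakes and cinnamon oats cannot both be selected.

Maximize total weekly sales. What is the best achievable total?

1119

Ranking by ratio (weekly sales/cm): barley squares 14.13, bran flakes 13.86, nut clusters 9.92, berry bites 7.75.
The ratio ordering already packs tightly: barley squares + bran flakes, 80 cm, 1119.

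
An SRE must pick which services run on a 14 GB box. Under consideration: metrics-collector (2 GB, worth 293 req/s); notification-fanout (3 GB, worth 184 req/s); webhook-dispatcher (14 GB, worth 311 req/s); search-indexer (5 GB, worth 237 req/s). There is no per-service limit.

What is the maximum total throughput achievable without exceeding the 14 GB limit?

2051

Density check — metrics-collector 146.50, notification-fanout 61.33, search-indexer 47.40, webhook-dispatcher 22.21 are the best per GB.
7×metrics-collector uses 14 of the 14 GB and totals 2051.
Every other selection either busts 14 GB or fails to beat 2051.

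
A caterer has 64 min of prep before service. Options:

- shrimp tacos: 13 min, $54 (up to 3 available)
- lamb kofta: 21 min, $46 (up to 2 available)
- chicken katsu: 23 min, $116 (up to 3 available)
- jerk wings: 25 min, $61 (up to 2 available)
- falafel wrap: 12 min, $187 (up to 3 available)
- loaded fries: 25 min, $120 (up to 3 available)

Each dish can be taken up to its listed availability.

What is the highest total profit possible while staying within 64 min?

Greedy by ratio would take chicken katsu + 3×falafel wrap: 59 min used, total 677.
The 23 min tied up in chicken katsu is better spent on loaded fries — total rises to 681 (61 min).
Every other selection either busts 64 min or exceeds an availability limit or fails to beat 681.

681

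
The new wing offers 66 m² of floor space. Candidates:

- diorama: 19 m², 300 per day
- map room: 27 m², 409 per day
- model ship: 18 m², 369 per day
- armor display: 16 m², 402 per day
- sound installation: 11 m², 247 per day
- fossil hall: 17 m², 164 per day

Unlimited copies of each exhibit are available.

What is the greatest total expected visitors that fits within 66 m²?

1608

Taking 4×armor display: 64 m² used, 1608 in expected visitors.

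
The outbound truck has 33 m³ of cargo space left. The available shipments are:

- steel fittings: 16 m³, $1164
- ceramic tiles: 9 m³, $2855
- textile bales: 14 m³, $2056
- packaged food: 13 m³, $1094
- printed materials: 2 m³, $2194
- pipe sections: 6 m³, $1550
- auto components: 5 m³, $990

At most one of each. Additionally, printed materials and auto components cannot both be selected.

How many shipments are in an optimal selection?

4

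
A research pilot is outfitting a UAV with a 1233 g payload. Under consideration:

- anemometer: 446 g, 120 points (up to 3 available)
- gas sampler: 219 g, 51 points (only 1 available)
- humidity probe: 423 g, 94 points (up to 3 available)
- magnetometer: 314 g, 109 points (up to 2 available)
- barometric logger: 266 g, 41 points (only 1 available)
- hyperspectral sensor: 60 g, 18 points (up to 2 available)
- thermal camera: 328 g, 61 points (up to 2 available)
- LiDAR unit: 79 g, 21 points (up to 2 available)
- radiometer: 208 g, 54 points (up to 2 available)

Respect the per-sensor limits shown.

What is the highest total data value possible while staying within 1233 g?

380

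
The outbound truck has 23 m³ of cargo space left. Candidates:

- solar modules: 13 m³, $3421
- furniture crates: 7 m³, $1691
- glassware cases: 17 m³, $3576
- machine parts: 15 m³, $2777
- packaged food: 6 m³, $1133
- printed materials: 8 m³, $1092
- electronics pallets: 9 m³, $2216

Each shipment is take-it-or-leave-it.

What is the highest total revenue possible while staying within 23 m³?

5637

Taking solar modules + electronics pallets: 22 m³ used, 5637 in revenue.
Next best is solar modules + furniture crates at 5112 (20 m³) — short by 525.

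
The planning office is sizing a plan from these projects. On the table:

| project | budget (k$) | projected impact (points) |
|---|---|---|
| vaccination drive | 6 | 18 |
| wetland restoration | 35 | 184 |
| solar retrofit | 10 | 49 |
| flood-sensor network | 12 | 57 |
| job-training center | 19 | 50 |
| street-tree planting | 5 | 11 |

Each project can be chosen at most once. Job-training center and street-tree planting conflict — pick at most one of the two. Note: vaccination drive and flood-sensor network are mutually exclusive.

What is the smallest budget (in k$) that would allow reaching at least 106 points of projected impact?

Look for the lowest-budget combination reaching 106.
solar retrofit + flood-sensor network reaches 106 using 22 k$.
No combination under 22 k$ hits 106.

22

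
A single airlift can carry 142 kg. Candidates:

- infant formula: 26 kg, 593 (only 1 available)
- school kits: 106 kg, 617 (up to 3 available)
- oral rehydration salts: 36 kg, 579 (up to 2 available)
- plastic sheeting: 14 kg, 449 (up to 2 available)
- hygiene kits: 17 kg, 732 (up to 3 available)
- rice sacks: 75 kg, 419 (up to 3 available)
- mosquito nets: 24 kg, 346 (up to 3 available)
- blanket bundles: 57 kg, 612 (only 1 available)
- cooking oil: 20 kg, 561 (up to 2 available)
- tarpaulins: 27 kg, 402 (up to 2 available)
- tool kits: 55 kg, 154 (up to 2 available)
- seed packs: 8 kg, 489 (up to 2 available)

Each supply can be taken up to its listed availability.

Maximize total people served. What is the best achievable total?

5226

By people served per kg: seed packs 61.12, hygiene kits 43.06, plastic sheeting 32.07, cooking oil 28.05 lead.
Filling by ratio: 2×plastic sheeting + 3×hygiene kits + 2×cooking oil + 2×seed packs for 5194, with 7 kg left unused.
Dropping cooking oil frees 20 kg; slotting in infant formula (26 kg) lifts the total to 5226 at 141 kg.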